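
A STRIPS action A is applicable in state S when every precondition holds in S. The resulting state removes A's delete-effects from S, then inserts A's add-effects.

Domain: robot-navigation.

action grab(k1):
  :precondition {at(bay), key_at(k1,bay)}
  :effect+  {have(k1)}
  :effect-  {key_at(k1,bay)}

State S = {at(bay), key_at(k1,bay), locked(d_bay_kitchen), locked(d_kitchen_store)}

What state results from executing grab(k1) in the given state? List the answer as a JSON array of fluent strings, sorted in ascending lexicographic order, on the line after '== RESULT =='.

Compute (S \ del) ∪ add:
  pre ⊆ S: {at(bay), key_at(k1,bay)} ⊆ S  — applicable
  S \ del = {at(bay), locked(d_bay_kitchen), locked(d_kitchen_store)}
  ∪ add   = {at(bay), have(k1), locked(d_bay_kitchen), locked(d_kitchen_store)}

== RESULT ==
["at(bay)", "have(k1)", "locked(d_bay_kitchen)", "locked(d_kitchen_store)"]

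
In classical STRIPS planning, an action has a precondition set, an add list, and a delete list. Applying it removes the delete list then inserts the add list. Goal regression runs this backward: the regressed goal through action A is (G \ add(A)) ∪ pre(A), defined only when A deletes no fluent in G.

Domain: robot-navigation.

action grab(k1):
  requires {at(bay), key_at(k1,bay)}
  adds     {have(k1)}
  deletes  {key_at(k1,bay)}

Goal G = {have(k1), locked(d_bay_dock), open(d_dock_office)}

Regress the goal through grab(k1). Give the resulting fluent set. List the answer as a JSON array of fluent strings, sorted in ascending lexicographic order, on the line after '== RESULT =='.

Regress:
  G ∩ del = {}  (empty — regression defined)
  G \ add = {have(k1), locked(d_bay_dock), open(d_dock_office)} \ {have(k1)} = {locked(d_bay_dock), open(d_dock_office)}
  ∪ pre   = {locked(d_bay_dock), open(d_dock_office)} ∪ {at(bay), key_at(k1,bay)}
          = {at(bay), key_at(k1,bay), locked(d_bay_dock), open(d_dock_office)}

== RESULT ==
["at(bay)", "key_at(k1,bay)", "locked(d_bay_dock)", "open(d_dock_office)"]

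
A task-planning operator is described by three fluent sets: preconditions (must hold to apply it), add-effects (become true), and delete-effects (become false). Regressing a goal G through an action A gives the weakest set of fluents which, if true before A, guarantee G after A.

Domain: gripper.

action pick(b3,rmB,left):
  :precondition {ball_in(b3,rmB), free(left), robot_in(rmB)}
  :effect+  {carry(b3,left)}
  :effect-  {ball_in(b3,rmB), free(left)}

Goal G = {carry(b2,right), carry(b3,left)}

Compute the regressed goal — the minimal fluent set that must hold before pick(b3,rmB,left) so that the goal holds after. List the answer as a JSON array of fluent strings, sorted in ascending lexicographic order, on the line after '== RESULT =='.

Compute (G \ add) ∪ pre:
  G ∩ del = {}  (empty — regression defined)
  G \ add = {carry(b2,right), carry(b3,left)} \ {carry(b3,left)} = {carry(b2,right)}
  ∪ pre   = {carry(b2,right)} ∪ {ball_in(b3,rmB), free(left), robot_in(rmB)}
          = {ball_in(b3,rmB), carry(b2,right), free(left), robot_in(rmB)}

== RESULT ==
["ball_in(b3,rmB)", "carry(b2,right)", "free(left)", "robot_in(rmB)"]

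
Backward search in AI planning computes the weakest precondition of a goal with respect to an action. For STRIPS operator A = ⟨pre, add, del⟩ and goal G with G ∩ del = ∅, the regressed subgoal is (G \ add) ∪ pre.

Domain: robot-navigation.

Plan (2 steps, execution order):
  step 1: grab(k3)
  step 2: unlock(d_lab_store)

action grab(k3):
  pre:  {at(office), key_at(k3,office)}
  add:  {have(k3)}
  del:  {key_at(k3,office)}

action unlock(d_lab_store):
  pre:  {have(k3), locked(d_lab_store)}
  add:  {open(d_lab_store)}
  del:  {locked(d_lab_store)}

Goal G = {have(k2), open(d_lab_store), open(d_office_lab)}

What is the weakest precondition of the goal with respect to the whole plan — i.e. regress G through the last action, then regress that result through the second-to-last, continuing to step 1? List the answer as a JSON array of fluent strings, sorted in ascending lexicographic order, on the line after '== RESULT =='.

Work backward from the goal:
  through step 2 (unlock(d_lab_store)): drop {open(d_lab_store)}, keep {have(k2), open(d_office_lab)}, require {have(k3), locked(d_lab_store)}
    → {have(k2), have(k3), locked(d_lab_store), open(d_office_lab)}
  through step 1 (grab(k3)): drop {have(k3)}, keep {have(k2), locked(d_lab_store), open(d_office_lab)}, require {at(office), key_at(k3,office)}
    → {at(office), have(k2), key_at(k3,office), locked(d_lab_store), open(d_office_lab)}

== RESULT ==
["at(office)", "have(k2)", "key_at(k3,office)", "locked(d_lab_store)", "open(d_office_lab)"]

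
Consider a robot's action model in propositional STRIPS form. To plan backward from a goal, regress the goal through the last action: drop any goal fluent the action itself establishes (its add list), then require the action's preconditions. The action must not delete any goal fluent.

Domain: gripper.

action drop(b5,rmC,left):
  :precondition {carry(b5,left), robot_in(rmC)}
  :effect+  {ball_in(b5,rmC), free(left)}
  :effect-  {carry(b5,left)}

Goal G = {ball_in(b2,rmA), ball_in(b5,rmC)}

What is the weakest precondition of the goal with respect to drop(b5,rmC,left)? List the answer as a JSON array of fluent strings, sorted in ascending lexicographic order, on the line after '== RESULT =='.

Compute (G \ add) ∪ pre:
  G ∩ del = {}  (empty — regression defined)
  G \ add = {ball_in(b2,rmA), ball_in(b5,rmC)} \ {ball_in(b5,rmC), free(left)} = {ball_in(b2,rmA)}
  ∪ pre   = {ball_in(b2,rmA)} ∪ {carry(b5,left), robot_in(rmC)}
          = {ball_in(b2,rmA), carry(b5,left), robot_in(rmC)}

== RESULT ==
["ball_in(b2,rmA)", "carry(b5,left)", "robot_in(rmC)"]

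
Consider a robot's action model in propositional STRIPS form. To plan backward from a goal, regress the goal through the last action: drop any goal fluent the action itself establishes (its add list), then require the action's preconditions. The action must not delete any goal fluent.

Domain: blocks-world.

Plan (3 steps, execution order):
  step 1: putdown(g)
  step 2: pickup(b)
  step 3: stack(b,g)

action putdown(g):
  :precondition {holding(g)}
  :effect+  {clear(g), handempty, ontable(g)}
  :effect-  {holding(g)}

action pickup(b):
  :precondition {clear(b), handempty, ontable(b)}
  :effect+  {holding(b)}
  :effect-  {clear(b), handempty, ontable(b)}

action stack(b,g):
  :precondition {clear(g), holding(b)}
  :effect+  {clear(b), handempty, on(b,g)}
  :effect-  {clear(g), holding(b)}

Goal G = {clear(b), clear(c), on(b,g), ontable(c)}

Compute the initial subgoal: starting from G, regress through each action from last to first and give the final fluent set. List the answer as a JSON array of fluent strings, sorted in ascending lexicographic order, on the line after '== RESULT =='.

Work backward from the goal:
  through step 3 (stack(b,g)): drop {clear(b), on(b,g)}, keep {clear(c), ontable(c)}, require {clear(g), holding(b)}
    → {clear(c), clear(g), holding(b), ontable(c)}
  through step 2 (pickup(b)): drop {holding(b)}, keep {clear(c), clear(g), ontable(c)}, require {clear(b), handempty, ontable(b)}
    → {clear(b), clear(c), clear(g), handempty, ontable(b), ontable(c)}
  through step 1 (putdown(g)): drop {clear(g), handempty}, keep {clear(b), clear(c), ontable(b), ontable(c)}, require {holding(g)}
    → {clear(b), clear(c), holding(g), ontable(b), ontable(c)}

== RESULT ==
["clear(b)", "clear(c)", "holding(g)", "ontable(b)", "ontable(c)"]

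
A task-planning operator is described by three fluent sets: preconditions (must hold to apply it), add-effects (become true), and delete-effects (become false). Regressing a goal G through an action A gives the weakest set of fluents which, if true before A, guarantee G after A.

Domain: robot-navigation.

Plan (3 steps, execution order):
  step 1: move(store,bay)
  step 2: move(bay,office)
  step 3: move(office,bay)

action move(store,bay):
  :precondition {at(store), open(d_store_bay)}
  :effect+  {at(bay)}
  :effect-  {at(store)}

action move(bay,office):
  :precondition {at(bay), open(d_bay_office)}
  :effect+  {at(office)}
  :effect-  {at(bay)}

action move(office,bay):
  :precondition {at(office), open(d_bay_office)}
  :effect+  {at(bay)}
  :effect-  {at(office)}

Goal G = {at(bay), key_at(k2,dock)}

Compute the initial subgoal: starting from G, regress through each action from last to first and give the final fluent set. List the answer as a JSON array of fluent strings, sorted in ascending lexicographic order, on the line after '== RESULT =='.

Work backward from the goal:
  through step 3 (move(office,bay)): drop {at(bay)}, keep {key_at(k2,dock)}, require {at(office), open(d_bay_office)}
    → {at(office), key_at(k2,dock), open(d_bay_office)}
  through step 2 (move(bay,office)): drop {at(office)}, keep {key_at(k2,dock), open(d_bay_office)}, require {at(bay), open(d_bay_office)}
    → {at(bay), key_at(k2,dock), open(d_bay_office)}
  through step 1 (move(store,bay)): drop {at(bay)}, keep {key_at(k2,dock), open(d_bay_office)}, require {at(store), open(d_store_bay)}
    → {at(store), key_at(k2,dock), open(d_bay_office), open(d_store_bay)}

== RESULT ==
["at(store)", "key_at(k2,dock)", "open(d_bay_office)", "open(d_store_bay)"]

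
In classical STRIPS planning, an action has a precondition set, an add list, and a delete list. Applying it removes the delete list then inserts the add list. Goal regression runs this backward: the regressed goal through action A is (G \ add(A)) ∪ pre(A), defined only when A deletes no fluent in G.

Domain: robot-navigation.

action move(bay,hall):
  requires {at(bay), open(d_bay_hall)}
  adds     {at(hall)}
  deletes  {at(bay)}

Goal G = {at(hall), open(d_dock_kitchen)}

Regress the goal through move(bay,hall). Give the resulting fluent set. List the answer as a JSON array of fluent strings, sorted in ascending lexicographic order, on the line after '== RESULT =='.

Regress:
  G ∩ del = {}  (empty — regression defined)
  G \ add = {at(hall), open(d_dock_kitchen)} \ {at(hall)} = {open(d_dock_kitchen)}
  ∪ pre   = {open(d_dock_kitchen)} ∪ {at(bay), open(d_bay_hall)}
          = {at(bay), open(d_bay_hall), open(d_dock_kitchen)}

== RESULT ==
["at(bay)", "open(d_bay_hall)", "open(d_dock_kitchen)"]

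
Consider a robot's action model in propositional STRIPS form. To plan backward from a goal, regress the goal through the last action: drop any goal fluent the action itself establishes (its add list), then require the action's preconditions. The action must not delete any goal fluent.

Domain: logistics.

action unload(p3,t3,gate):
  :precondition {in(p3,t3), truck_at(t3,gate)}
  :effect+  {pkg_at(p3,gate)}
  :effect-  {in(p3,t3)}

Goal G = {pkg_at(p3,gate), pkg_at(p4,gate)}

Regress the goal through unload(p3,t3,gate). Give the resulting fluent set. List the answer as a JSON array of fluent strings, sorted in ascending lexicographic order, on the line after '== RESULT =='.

Compute (G \ add) ∪ pre:
  G ∩ del = {}  (empty — regression defined)
  G \ add = {pkg_at(p3,gate), pkg_at(p4,gate)} \ {pkg_at(p3,gate)} = {pkg_at(p4,gate)}
  ∪ pre   = {pkg_at(p4,gate)} ∪ {in(p3,t3), truck_at(t3,gate)}
          = {in(p3,t3), pkg_at(p4,gate), truck_at(t3,gate)}

== RESULT ==
["in(p3,t3)", "pkg_at(p4,gate)", "truck_at(t3,gate)"]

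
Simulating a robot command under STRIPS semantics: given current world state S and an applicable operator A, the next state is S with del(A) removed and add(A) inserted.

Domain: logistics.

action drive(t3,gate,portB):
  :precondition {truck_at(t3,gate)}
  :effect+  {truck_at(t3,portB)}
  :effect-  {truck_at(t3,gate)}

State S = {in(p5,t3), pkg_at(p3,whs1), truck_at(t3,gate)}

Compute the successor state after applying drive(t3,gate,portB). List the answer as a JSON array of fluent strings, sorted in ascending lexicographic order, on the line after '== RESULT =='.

Progress:
  pre ⊆ S: {truck_at(t3,gate)} ⊆ S  — applicable
  S \ del = {in(p5,t3), pkg_at(p3,whs1)}
  ∪ add   = {in(p5,t3), pkg_at(p3,whs1), truck_at(t3,portB)}

== RESULT ==
["in(p5,t3)", "pkg_at(p3,whs1)", "truck_at(t3,portB)"]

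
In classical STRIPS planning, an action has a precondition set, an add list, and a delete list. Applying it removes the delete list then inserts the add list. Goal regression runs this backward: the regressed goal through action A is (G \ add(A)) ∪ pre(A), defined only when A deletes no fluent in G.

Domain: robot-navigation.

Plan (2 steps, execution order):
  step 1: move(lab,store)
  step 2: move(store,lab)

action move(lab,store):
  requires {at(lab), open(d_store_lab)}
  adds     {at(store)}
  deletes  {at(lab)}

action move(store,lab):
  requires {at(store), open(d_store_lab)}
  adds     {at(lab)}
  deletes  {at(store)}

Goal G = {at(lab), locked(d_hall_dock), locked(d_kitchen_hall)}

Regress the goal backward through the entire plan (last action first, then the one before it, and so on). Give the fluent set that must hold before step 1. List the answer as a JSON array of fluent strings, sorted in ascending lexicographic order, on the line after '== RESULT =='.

Regress step by step:
  through step 2 (move(store,lab)): drop {at(lab)}, keep {locked(d_hall_dock), locked(d_kitchen_hall)}, require {at(store), open(d_store_lab)}
    → {at(store), locked(d_hall_dock), locked(d_kitchen_hall), open(d_store_lab)}
  through step 1 (move(lab,store)): drop {at(store)}, keep {locked(d_hall_dock), locked(d_kitchen_hall), open(d_store_lab)}, require {at(lab), open(d_store_lab)}
    → {at(lab), locked(d_hall_dock), locked(d_kitchen_hall), open(d_store_lab)}

== RESULT ==
["at(lab)", "locked(d_hall_dock)", "locked(d_kitchen_hall)", "open(d_store_lab)"]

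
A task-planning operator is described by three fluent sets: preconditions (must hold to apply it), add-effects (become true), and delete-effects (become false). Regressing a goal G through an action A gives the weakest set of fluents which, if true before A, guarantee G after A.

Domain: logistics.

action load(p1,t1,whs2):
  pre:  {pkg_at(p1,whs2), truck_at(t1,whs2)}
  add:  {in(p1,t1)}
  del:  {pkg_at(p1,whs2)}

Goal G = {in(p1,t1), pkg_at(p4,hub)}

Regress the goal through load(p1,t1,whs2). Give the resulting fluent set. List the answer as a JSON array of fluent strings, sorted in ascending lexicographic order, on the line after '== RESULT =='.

Regress:
  G ∩ del = {}  (empty — regression defined)
  G \ add = {in(p1,t1), pkg_at(p4,hub)} \ {in(p1,t1)} = {pkg_at(p4,hub)}
  ∪ pre   = {pkg_at(p4,hub)} ∪ {pkg_at(p1,whs2), truck_at(t1,whs2)}
          = {pkg_at(p1,whs2), pkg_at(p4,hub), truck_at(t1,whs2)}

== RESULT ==
["pkg_at(p1,whs2)", "pkg_at(p4,hub)", "truck_at(t1,whs2)"]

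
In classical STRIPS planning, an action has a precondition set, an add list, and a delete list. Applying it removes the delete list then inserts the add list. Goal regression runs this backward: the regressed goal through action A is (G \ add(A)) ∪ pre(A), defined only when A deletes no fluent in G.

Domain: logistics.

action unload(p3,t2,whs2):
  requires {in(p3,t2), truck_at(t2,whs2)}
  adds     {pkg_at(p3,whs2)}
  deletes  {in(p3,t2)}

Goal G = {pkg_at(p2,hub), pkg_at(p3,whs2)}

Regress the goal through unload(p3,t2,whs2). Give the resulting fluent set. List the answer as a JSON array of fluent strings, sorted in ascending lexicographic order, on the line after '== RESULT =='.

Compute (G \ add) ∪ pre:
  G ∩ del = {}  (empty — regression defined)
  G \ add = {pkg_at(p2,hub), pkg_at(p3,whs2)} \ {pkg_at(p3,whs2)} = {pkg_at(p2,hub)}
  ∪ pre   = {pkg_at(p2,hub)} ∪ {in(p3,t2), truck_at(t2,whs2)}
          = {in(p3,t2), pkg_at(p2,hub), truck_at(t2,whs2)}

== RESULT ==
["in(p3,t2)", "pkg_at(p2,hub)", "truck_at(t2,whs2)"]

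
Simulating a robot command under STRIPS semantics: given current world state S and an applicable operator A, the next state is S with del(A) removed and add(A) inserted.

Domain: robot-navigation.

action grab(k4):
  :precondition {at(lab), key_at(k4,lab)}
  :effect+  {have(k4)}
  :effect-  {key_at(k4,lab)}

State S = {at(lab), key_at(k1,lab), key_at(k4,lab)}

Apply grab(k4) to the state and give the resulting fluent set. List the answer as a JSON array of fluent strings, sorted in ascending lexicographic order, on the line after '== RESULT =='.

Progress:
  pre ⊆ S: {at(lab), key_at(k4,lab)} ⊆ S  — applicable
  S \ del = {at(lab), key_at(k1,lab)}
  ∪ add   = {at(lab), have(k4), key_at(k1,lab)}

== RESULT ==
["at(lab)", "have(k4)", "key_at(k1,lab)"]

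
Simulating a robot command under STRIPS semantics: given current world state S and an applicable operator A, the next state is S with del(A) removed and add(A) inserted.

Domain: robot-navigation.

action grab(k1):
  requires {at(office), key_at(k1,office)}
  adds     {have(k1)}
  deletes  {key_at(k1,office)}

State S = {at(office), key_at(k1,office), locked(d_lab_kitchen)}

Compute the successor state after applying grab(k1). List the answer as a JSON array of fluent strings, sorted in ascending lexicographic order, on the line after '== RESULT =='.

Compute (S \ del) ∪ add:
  pre ⊆ S: {at(office), key_at(k1,office)} ⊆ S  — applicable
  S \ del = {at(office), locked(d_lab_kitchen)}
  ∪ add   = {at(office), have(k1), locked(d_lab_kitchen)}

== RESULT ==
["at(office)", "have(k1)", "locked(d_lab_kitchen)"]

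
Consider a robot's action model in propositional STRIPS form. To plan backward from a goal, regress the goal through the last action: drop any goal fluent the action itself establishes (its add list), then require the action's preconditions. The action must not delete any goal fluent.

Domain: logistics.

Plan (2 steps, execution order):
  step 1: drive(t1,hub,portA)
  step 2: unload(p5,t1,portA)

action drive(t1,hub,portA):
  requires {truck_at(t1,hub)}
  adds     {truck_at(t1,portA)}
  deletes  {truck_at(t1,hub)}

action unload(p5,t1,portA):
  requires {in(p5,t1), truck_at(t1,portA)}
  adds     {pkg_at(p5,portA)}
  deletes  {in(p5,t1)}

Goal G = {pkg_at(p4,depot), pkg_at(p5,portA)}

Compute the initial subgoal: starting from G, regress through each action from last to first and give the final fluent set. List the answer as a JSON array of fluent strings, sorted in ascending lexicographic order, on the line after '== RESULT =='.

Work backward from the goal:
  through step 2 (unload(p5,t1,portA)): drop {pkg_at(p5,portA)}, keep {pkg_at(p4,depot)}, require {in(p5,t1), truck_at(t1,portA)}
    → {in(p5,t1), pkg_at(p4,depot), truck_at(t1,portA)}
  through step 1 (drive(t1,hub,portA)): drop {truck_at(t1,portA)}, keep {in(p5,t1), pkg_at(p4,depot)}, require {truck_at(t1,hub)}
    → {in(p5,t1), pkg_at(p4,depot), truck_at(t1,hub)}

== RESULT ==
["in(p5,t1)", "pkg_at(p4,depot)", "truck_at(t1,hub)"]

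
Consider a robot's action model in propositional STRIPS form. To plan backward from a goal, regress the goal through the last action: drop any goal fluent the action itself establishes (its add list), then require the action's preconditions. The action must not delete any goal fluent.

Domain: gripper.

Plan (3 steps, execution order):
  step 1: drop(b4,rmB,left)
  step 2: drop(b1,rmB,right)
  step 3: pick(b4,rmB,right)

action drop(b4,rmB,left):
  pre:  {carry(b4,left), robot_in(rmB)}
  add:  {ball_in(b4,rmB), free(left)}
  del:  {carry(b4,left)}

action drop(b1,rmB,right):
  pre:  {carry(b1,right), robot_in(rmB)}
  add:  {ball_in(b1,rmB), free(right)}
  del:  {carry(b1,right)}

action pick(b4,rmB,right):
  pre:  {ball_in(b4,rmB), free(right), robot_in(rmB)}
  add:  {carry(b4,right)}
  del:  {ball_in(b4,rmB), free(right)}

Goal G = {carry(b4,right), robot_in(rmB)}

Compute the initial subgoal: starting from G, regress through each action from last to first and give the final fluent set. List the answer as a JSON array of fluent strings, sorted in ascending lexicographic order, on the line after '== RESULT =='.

Work backward from the goal:
  through step 3 (pick(b4,rmB,right)): drop {carry(b4,right)}, keep {robot_in(rmB)}, require {ball_in(b4,rmB), free(right), robot_in(rmB)}
    → {ball_in(b4,rmB), free(right), robot_in(rmB)}
  through step 2 (drop(b1,rmB,right)): drop {free(right)}, keep {ball_in(b4,rmB), robot_in(rmB)}, require {carry(b1,right), robot_in(rmB)}
    → {ball_in(b4,rmB), carry(b1,right), robot_in(rmB)}
  through step 1 (drop(b4,rmB,left)): drop {ball_in(b4,rmB)}, keep {carry(b1,right), robot_in(rmB)}, require {carry(b4,left), robot_in(rmB)}
    → {carry(b1,right), carry(b4,left), robot_in(rmB)}

== RESULT ==
["carry(b1,right)", "carry(b4,left)", "robot_in(rmB)"]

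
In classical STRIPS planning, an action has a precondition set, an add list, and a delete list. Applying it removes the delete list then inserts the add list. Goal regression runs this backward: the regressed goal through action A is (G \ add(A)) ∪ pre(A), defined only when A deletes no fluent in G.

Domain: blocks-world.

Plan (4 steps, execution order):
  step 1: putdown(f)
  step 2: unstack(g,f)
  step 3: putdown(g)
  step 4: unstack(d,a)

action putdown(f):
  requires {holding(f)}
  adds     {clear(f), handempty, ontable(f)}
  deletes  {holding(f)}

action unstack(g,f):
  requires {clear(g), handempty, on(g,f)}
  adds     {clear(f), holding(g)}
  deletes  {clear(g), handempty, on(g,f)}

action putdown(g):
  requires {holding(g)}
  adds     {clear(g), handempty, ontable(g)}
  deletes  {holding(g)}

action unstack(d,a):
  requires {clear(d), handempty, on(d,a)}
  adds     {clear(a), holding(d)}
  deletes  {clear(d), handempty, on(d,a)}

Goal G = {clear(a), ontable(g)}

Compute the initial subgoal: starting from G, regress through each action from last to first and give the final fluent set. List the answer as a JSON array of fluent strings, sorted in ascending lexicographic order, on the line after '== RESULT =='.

Work backward from the goal:
  through step 4 (unstack(d,a)): drop {clear(a)}, keep {ontable(g)}, require {clear(d), handempty, on(d,a)}
    → {clear(d), handempty, on(d,a), ontable(g)}
  through step 3 (putdown(g)): drop {handempty, ontable(g)}, keep {clear(d), on(d,a)}, require {holding(g)}
    → {clear(d), holding(g), on(d,a)}
  through step 2 (unstack(g,f)): drop {holding(g)}, keep {clear(d), on(d,a)}, require {clear(g), handempty, on(g,f)}
    → {clear(d), clear(g), handempty, on(d,a), on(g,f)}
  through step 1 (putdown(f)): drop {handempty}, keep {clear(d), clear(g), on(d,a), on(g,f)}, require {holding(f)}
    → {clear(d), clear(g), holding(f), on(d,a), on(g,f)}

== RESULT ==
["clear(d)", "clear(g)", "holding(f)", "on(d,a)", "on(g,f)"]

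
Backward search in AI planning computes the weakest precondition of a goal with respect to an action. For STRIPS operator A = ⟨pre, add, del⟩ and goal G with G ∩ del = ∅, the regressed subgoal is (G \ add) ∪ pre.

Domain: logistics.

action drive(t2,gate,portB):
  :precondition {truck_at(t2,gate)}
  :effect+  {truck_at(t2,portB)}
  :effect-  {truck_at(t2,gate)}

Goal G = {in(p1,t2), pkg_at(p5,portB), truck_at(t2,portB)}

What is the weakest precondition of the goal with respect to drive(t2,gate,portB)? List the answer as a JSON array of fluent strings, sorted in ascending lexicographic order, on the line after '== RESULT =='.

Regress:
  G ∩ del = {}  (empty — regression defined)
  G \ add = {in(p1,t2), pkg_at(p5,portB), truck_at(t2,portB)} \ {truck_at(t2,portB)} = {in(p1,t2), pkg_at(p5,portB)}
  ∪ pre   = {in(p1,t2), pkg_at(p5,portB)} ∪ {truck_at(t2,gate)}
          = {in(p1,t2), pkg_at(p5,portB), truck_at(t2,gate)}

== RESULT ==
["in(p1,t2)", "pkg_at(p5,portB)", "truck_at(t2,gate)"]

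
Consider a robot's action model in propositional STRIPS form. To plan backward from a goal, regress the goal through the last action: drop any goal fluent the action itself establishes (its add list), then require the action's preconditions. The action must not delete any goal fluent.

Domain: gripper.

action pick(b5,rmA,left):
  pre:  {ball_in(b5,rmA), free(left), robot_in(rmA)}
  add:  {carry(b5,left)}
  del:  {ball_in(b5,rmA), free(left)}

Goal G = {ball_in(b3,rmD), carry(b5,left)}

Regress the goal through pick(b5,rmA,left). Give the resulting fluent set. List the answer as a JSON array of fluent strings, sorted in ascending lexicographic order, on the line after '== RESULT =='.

Compute (G \ add) ∪ pre:
  G ∩ del = {}  (empty — regression defined)
  G \ add = {ball_in(b3,rmD), carry(b5,left)} \ {carry(b5,left)} = {ball_in(b3,rmD)}
  ∪ pre   = {ball_in(b3,rmD)} ∪ {ball_in(b5,rmA), free(left), robot_in(rmA)}
          = {ball_in(b3,rmD), ball_in(b5,rmA), free(left), robot_in(rmA)}

== RESULT ==
["ball_in(b3,rmD)", "ball_in(b5,rmA)", "free(left)", "robot_in(rmA)"]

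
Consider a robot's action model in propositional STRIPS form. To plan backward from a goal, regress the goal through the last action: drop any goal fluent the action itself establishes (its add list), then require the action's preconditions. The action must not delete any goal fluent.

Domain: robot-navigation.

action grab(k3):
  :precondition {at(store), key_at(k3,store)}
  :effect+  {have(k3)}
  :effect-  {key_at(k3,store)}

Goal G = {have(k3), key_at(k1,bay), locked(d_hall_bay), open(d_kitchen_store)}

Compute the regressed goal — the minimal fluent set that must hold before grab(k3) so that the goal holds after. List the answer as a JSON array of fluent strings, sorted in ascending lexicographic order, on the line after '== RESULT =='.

Regress:
  G ∩ del = {}  (empty — regression defined)
  G \ add = {have(k3), key_at(k1,bay), locked(d_hall_bay), open(d_kitchen_store)} \ {have(k3)} = {key_at(k1,bay), locked(d_hall_bay), open(d_kitchen_store)}
  ∪ pre   = {key_at(k1,bay), locked(d_hall_bay), open(d_kitchen_store)} ∪ {at(store), key_at(k3,store)}
          = {at(store), key_at(k1,bay), key_at(k3,store), locked(d_hall_bay), open(d_kitchen_store)}

== RESULT ==
["at(store)", "key_at(k1,bay)", "key_at(k3,store)", "locked(d_hall_bay)", "open(d_kitchen_store)"]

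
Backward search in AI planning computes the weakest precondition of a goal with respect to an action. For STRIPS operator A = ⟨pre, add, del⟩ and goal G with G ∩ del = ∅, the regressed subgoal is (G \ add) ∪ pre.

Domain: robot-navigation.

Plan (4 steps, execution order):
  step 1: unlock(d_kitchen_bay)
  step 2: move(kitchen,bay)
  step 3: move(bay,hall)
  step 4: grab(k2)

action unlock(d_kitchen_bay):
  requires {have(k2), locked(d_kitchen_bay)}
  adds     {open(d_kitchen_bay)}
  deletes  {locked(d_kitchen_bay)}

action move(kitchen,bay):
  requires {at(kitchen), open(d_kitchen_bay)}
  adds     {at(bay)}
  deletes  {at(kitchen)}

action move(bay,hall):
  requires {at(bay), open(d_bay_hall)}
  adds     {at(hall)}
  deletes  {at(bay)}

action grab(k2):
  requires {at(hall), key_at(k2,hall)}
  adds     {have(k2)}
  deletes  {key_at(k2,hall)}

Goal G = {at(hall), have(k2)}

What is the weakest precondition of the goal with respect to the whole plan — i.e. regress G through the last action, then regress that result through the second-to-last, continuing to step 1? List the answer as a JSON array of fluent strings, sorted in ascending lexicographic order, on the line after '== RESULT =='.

Regress step by step:
  through step 4 (grab(k2)): drop {have(k2)}, keep {at(hall)}, require {at(hall), key_at(k2,hall)}
    → {at(hall), key_at(k2,hall)}
  through step 3 (move(bay,hall)): drop {at(hall)}, keep {key_at(k2,hall)}, require {at(bay), open(d_bay_hall)}
    → {at(bay), key_at(k2,hall), open(d_bay_hall)}
  through step 2 (move(kitchen,bay)): drop {at(bay)}, keep {key_at(k2,hall), open(d_bay_hall)}, require {at(kitchen), open(d_kitchen_bay)}
    → {at(kitchen), key_at(k2,hall), open(d_bay_hall), open(d_kitchen_bay)}
  through step 1 (unlock(d_kitchen_bay)): drop {open(d_kitchen_bay)}, keep {at(kitchen), key_at(k2,hall), open(d_bay_hall)}, require {have(k2), locked(d_kitchen_bay)}
    → {at(kitchen), have(k2), key_at(k2,hall), locked(d_kitchen_bay), open(d_bay_hall)}

== RESULT ==
["at(kitchen)", "have(k2)", "key_at(k2,hall)", "locked(d_kitchen_bay)", "open(d_bay_hall)"]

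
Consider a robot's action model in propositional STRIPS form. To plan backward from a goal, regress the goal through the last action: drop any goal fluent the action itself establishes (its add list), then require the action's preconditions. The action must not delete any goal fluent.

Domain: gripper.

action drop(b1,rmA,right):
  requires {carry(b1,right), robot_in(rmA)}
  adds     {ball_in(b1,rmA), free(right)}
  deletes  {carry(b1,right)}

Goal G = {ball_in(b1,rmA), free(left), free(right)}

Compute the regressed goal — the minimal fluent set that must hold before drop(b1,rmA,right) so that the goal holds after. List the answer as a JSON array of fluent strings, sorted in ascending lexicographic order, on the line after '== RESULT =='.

Compute (G \ add) ∪ pre:
  G ∩ del = {}  (empty — regression defined)
  G \ add = {ball_in(b1,rmA), free(left), free(right)} \ {ball_in(b1,rmA), free(right)} = {free(left)}
  ∪ pre   = {free(left)} ∪ {carry(b1,right), robot_in(rmA)}
          = {carry(b1,right), free(left), robot_in(rmA)}

== RESULT ==
["carry(b1,right)", "free(left)", "robot_in(rmA)"]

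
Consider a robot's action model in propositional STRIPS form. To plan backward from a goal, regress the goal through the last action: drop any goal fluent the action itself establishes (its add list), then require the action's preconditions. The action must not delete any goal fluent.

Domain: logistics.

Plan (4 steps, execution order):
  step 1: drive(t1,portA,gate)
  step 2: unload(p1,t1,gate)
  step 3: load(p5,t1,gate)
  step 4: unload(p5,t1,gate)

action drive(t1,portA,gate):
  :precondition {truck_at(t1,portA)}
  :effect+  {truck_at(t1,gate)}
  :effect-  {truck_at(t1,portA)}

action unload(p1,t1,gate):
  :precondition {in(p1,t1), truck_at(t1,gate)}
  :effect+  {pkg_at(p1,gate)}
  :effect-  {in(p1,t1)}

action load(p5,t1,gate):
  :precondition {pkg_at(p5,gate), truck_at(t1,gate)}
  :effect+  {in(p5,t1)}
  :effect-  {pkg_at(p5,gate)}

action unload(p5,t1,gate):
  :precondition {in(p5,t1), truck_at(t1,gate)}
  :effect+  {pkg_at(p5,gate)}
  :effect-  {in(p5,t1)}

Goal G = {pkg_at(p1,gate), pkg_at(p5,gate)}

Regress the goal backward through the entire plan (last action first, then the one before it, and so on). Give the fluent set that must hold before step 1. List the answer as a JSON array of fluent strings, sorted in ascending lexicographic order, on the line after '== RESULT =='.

Work backward from the goal:
  through step 4 (unload(p5,t1,gate)): drop {pkg_at(p5,gate)}, keep {pkg_at(p1,gate)}, require {in(p5,t1), truck_at(t1,gate)}
    → {in(p5,t1), pkg_at(p1,gate), truck_at(t1,gate)}
  through step 3 (load(p5,t1,gate)): drop {in(p5,t1)}, keep {pkg_at(p1,gate), truck_at(t1,gate)}, require {pkg_at(p5,gate), truck_at(t1,gate)}
    → {pkg_at(p1,gate), pkg_at(p5,gate), truck_at(t1,gate)}
  through step 2 (unload(p1,t1,gate)): drop {pkg_at(p1,gate)}, keep {pkg_at(p5,gate), truck_at(t1,gate)}, require {in(p1,t1), truck_at(t1,gate)}
    → {in(p1,t1), pkg_at(p5,gate), truck_at(t1,gate)}
  through step 1 (drive(t1,portA,gate)): drop {truck_at(t1,gate)}, keep {in(p1,t1), pkg_at(p5,gate)}, require {truck_at(t1,portA)}
    → {in(p1,t1), pkg_at(p5,gate), truck_at(t1,portA)}

== RESULT ==
["in(p1,t1)", "pkg_at(p5,gate)", "truck_at(t1,portA)"]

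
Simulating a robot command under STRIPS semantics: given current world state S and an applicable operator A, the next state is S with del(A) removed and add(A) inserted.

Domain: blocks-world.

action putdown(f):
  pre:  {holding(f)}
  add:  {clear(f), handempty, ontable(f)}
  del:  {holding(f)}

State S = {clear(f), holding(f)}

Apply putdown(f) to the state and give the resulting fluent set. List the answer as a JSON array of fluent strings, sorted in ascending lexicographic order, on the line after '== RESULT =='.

Compute (S \ del) ∪ add:
  pre ⊆ S: {holding(f)} ⊆ S  — applicable
  S \ del = {clear(f)}
  ∪ add   = {clear(f), handempty, ontable(f)}

== RESULT ==
["clear(f)", "handempty", "ontable(f)"]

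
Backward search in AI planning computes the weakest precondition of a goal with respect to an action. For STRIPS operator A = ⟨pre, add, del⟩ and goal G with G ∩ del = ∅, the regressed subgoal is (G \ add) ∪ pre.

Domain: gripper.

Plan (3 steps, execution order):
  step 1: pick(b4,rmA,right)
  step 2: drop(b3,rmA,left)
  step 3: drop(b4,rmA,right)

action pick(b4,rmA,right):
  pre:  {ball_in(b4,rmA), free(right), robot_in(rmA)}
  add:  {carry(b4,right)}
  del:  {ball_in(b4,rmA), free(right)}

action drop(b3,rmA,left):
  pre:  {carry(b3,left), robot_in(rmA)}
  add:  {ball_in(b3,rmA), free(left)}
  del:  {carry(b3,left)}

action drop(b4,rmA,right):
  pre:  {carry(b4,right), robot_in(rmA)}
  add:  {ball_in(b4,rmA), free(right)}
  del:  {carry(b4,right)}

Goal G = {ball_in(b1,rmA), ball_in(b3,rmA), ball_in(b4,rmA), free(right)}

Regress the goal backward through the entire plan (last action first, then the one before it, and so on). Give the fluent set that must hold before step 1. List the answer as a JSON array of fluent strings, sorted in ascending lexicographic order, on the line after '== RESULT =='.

Work backward from the goal:
  through step 3 (drop(b4,rmA,right)): drop {ball_in(b4,rmA), free(right)}, keep {ball_in(b1,rmA), ball_in(b3,rmA)}, require {carry(b4,right), robot_in(rmA)}
    → {ball_in(b1,rmA), ball_in(b3,rmA), carry(b4,right), robot_in(rmA)}
  through step 2 (drop(b3,rmA,left)): drop {ball_in(b3,rmA)}, keep {ball_in(b1,rmA), carry(b4,right), robot_in(rmA)}, require {carry(b3,left), robot_in(rmA)}
    → {ball_in(b1,rmA), carry(b3,left), carry(b4,right), robot_in(rmA)}
  through step 1 (pick(b4,rmA,right)): drop {carry(b4,right)}, keep {ball_in(b1,rmA), carry(b3,left), robot_in(rmA)}, require {ball_in(b4,rmA), free(right), robot_in(rmA)}
    → {ball_in(b1,rmA), ball_in(b4,rmA), carry(b3,left), free(right), robot_in(rmA)}

== RESULT ==
["ball_in(b1,rmA)", "ball_in(b4,rmA)", "carry(b3,left)", "free(right)", "robot_in(rmA)"]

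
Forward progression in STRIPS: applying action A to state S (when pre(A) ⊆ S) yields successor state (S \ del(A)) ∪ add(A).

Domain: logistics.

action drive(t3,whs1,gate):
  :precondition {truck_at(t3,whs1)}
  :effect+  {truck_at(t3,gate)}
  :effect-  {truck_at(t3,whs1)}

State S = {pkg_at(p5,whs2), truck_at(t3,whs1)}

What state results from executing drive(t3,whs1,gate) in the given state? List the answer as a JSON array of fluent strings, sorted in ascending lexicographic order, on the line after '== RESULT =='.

Compute (S \ del) ∪ add:
  pre ⊆ S: {truck_at(t3,whs1)} ⊆ S  — applicable
  S \ del = {pkg_at(p5,whs2)}
  ∪ add   = {pkg_at(p5,whs2), truck_at(t3,gate)}

== RESULT ==
["pkg_at(p5,whs2)", "truck_at(t3,gate)"]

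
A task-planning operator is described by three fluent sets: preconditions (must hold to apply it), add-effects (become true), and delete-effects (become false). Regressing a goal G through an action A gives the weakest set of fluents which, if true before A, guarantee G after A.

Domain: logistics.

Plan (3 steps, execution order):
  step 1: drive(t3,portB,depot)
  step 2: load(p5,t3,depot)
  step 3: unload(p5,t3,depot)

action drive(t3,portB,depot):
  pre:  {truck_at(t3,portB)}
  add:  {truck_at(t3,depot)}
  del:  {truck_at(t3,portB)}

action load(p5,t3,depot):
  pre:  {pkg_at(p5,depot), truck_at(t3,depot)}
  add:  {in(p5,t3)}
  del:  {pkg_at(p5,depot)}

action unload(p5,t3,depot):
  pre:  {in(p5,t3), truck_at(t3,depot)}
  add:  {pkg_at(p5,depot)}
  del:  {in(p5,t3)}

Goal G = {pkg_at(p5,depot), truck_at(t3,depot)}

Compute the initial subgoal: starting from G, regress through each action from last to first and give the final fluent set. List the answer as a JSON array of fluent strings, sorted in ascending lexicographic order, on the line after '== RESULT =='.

Work backward from the goal:
  through step 3 (unload(p5,t3,depot)): drop {pkg_at(p5,depot)}, keep {truck_at(t3,depot)}, require {in(p5,t3), truck_at(t3,depot)}
    → {in(p5,t3), truck_at(t3,depot)}
  through step 2 (load(p5,t3,depot)): drop {in(p5,t3)}, keep {truck_at(t3,depot)}, require {pkg_at(p5,depot), truck_at(t3,depot)}
    → {pkg_at(p5,depot), truck_at(t3,depot)}
  through step 1 (drive(t3,portB,depot)): drop {truck_at(t3,depot)}, keep {pkg_at(p5,depot)}, require {truck_at(t3,portB)}
    → {pkg_at(p5,depot), truck_at(t3,portB)}

== RESULT ==
["pkg_at(p5,depot)", "truck_at(t3,portB)"]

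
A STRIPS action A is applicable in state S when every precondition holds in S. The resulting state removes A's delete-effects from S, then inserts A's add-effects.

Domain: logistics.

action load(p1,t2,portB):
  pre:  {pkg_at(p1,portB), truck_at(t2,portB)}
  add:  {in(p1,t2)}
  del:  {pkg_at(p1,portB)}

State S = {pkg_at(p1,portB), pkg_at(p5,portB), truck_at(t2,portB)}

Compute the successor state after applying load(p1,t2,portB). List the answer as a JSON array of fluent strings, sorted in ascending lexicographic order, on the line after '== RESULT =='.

Progress:
  pre ⊆ S: {pkg_at(p1,portB), truck_at(t2,portB)} ⊆ S  — applicable
  S \ del = {pkg_at(p5,portB), truck_at(t2,portB)}
  ∪ add   = {in(p1,t2), pkg_at(p5,portB), truck_at(t2,portB)}

== RESULT ==
["in(p1,t2)", "pkg_at(p5,portB)", "truck_at(t2,portB)"]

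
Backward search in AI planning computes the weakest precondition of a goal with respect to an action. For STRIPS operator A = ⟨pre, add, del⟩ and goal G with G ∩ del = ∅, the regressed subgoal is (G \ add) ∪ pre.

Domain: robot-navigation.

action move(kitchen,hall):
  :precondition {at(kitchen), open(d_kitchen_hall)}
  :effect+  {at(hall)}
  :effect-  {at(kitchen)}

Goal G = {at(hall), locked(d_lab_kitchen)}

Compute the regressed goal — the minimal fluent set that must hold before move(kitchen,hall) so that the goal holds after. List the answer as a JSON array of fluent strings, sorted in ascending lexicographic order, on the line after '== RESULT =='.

Regress:
  G ∩ del = {}  (empty — regression defined)
  G \ add = {at(hall), locked(d_lab_kitchen)} \ {at(hall)} = {locked(d_lab_kitchen)}
  ∪ pre   = {locked(d_lab_kitchen)} ∪ {at(kitchen), open(d_kitchen_hall)}
          = {at(kitchen), locked(d_lab_kitchen), open(d_kitchen_hall)}

== RESULT ==
["at(kitchen)", "locked(d_lab_kitchen)", "open(d_kitchen_hall)"]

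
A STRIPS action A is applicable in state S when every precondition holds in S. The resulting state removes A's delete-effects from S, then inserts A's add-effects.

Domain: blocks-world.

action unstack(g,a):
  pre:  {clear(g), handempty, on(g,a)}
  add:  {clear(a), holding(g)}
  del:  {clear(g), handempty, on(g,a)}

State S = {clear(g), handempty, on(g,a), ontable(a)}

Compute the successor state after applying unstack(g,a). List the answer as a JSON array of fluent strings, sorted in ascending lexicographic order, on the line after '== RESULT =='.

Progress:
  pre ⊆ S: {clear(g), handempty, on(g,a)} ⊆ S  — applicable
  S \ del = {ontable(a)}
  ∪ add   = {clear(a), holding(g), ontable(a)}

== RESULT ==
["clear(a)", "holding(g)", "ontable(a)"]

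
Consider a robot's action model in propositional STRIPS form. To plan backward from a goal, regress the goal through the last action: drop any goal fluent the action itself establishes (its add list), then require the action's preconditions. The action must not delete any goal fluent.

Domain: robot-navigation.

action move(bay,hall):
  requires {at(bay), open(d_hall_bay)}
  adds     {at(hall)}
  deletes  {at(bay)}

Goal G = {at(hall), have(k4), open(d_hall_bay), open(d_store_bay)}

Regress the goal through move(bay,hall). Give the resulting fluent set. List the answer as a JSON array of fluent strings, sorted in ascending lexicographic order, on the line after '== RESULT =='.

Compute (G \ add) ∪ pre:
  G ∩ del = {}  (empty — regression defined)
  G \ add = {at(hall), have(k4), open(d_hall_bay), open(d_store_bay)} \ {at(hall)} = {have(k4), open(d_hall_bay), open(d_store_bay)}
  ∪ pre   = {have(k4), open(d_hall_bay), open(d_store_bay)} ∪ {at(bay), open(d_hall_bay)}
          = {at(bay), have(k4), open(d_hall_bay), open(d_store_bay)}

== RESULT ==
["at(bay)", "have(k4)", "open(d_hall_bay)", "open(d_store_bay)"]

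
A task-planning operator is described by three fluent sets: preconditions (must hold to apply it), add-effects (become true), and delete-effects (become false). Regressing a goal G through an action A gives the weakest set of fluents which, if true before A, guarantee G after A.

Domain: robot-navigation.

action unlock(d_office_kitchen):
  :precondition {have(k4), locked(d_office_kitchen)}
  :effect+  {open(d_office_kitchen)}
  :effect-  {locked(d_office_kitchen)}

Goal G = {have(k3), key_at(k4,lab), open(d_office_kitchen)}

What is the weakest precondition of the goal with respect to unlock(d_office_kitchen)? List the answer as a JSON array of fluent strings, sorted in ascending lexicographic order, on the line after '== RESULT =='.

Compute (G \ add) ∪ pre:
  G ∩ del = {}  (empty — regression defined)
  G \ add = {have(k3), key_at(k4,lab), open(d_office_kitchen)} \ {open(d_office_kitchen)} = {have(k3), key_at(k4,lab)}
  ∪ pre   = {have(k3), key_at(k4,lab)} ∪ {have(k4), locked(d_office_kitchen)}
          = {have(k3), have(k4), key_at(k4,lab), locked(d_office_kitchen)}

== RESULT ==
["have(k3)", "have(k4)", "key_at(k4,lab)", "locked(d_office_kitchen)"]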